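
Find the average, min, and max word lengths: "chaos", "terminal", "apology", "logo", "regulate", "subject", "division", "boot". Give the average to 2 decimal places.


Lengths: "chaos"=5, "terminal"=8, "apology"=7, "logo"=4, "regulate"=8, "subject"=7, "division"=8, "boot"=4
Sum = 51, Count = 8
Average = 51/8 = 6.38
= avg=6.38, min=4, max=8


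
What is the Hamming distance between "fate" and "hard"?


Comparing character by character (same length = 4):
  Pos 0: 'f' vs 'h' !=
  Pos 1: 'a' vs 'a' =
  Pos 2: 't' vs 'r' !=
  Pos 3: 'e' vs 'd' !=
Hamming distance = 3


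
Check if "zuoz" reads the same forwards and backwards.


Word: "zuoz"
Reversed: "zouz"
Forward == Backward? zuoz != zouz
Palindrome = No


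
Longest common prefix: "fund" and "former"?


Word 1: "fund"
Word 2: "former"
Comparing from start:
  Pos 0: 'f' == 'f'
  Pos 1: 'u' != 'o' (stop)
LCP = "f" (length 1)


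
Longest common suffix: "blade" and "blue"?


Word 1: "blade"
Word 2: "blue"
Comparing from end:
  Pos -1: 'e' == 'e'
  Pos -2: 'd' != 'u' (stop)
LCS = "e" (length 1)


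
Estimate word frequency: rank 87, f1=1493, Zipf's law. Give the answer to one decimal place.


Zipf's law: f(r) = f(1) / r
f(1) = 1493
f(87) = 1493 / 87
= 17.2 occurrences


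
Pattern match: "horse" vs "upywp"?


Pattern of "horse": [0, 1, 2, 3, 4]
Pattern of "upywp": [0, 1, 2, 3, 1]
Patterns do not match
Same pattern = No


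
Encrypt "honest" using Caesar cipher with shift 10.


Word: "honest"
Shift: 10
Each letter → (letter + shift) mod 26:
  'h' (7) + 10 = 17 → 'r'
  'o' (14) + 10 = 24 → 'y'
  'n' (13) + 10 = 23 → 'x'
  'e' (4) + 10 = 14 → 'o'
  's' (18) + 10 = 2 → 'c'
  't' (19) + 10 = 3 → 'd'
Result = "ryxocd"


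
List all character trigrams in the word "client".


Word: "client" (length 6)
Number of trigrams = 6 - 3 + 1 = 4
  Position 0: "cli"
  Position 1: "lie"
  Position 2: "ien"
  Position 3: "ent"
Trigrams = "cli", "lie", "ien", "ent"


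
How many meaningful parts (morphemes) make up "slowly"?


Word: "slowly"
Morphemes: slow | -ly
Each morpheme carries meaning
= 2 morphemes


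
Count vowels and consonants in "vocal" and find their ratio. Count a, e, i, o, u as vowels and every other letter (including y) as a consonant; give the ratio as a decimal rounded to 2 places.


Word: "vocal"
Vowels (a,e,i,o,u): 2
Consonants: 3
Ratio = 2/3
= 0.67


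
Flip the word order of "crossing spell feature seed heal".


Original: "crossing spell feature seed heal"
Words (1..n): crossing | spell | feature | seed | heal
Reversed (n..1): heal | seed | feature | spell | crossing
Result = "heal seed feature spell crossing"


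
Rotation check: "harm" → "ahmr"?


Word: "harm", Candidate: "ahmr"
Method: check if candidate is substring of word+word
"harmharm" contains "ahmr"? No
Is rotation = No


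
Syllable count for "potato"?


Word: "potato"
Syllable breakdown: po-ta-to
Counting: 3 parts
= 3 syllables


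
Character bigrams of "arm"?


Word: "arm" (length 3)
Number of bigrams = 3 - 2 + 1 = 2
  Position 0: "ar"
  Position 1: "rm"
Bigrams = "ar", "rm"


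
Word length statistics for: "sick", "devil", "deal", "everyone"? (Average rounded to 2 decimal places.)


Lengths: "sick"=4, "devil"=5, "deal"=4, "everyone"=8
Sum = 21, Count = 4
Average = 21/4 = 5.25
= avg=5.25, min=4, max=8


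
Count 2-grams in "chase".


Word: "chase" (length 5)
Number of 2-grams = length - 2 + 1 = 5 - 2 + 1
= 4


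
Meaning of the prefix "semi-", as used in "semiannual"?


Prefix: semi-
Example: semiannual = semi- + annual
Meaning = half


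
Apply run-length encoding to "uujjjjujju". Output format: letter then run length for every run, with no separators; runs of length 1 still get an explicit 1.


String: "uujjjjujju"
Scanning for consecutive runs:
  'u' x 2
  'j' x 4
  'u' x 1
  'j' x 2
  'u' x 1
RLE = "u2j4u1j2u1"


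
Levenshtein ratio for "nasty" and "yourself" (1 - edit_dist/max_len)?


Word 1: "nasty" (length 5)
Word 2: "yourself" (length 8)
One optimal edit sequence:
  1. insert 'y'  (+1)
  2. insert 'o'  (+1)
  3. substitute 'n' -> 'u'  (+1)
  4. substitute 'a' -> 'r'  (+1)
  5. keep 's'
  6. insert 'e'  (+1)
  7. substitute 't' -> 'l'  (+1)
  8. substitute 'y' -> 'f'  (+1)
Edit distance = 7
Max length = max(5, 8) = 8
Similarity = 1 - 7/8
= 0.1250


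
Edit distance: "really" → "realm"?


Word 1: "really" (length 6)
Word 2: "realm" (length 5)
One optimal edit sequence (insert/delete/substitute each cost 1):
  1. keep 'r'
  2. keep 'e'
  3. keep 'a'
  4. delete 'l'  (+1)
  5. keep 'l'
  6. substitute 'y' -> 'm'  (+1)
Total edit operations: 2
Edit distance = 2


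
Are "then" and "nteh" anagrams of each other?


Word 1: "then" → sorted: ehnt
Word 2: "nteh" → sorted: ehnt
Same letters? ehnt == ehnt
Anagram = Yes


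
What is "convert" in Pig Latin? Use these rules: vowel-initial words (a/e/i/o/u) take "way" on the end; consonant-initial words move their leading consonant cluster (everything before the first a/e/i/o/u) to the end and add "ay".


Word: "convert"
Starts with consonant(s) → move to end, add 'ay'
Consonant cluster: "c"
Pig Latin = "onvertcay"


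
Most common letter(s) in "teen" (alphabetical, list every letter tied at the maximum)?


Word: "teen"
Letter counts:
  'e': 2
  'n': 1
  't': 1
Maximum count = 2
Most frequent = 'e' (2 times each)


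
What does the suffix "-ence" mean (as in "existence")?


Suffix: -ence
As in: existence -> exist + -ence
Meaning = state of


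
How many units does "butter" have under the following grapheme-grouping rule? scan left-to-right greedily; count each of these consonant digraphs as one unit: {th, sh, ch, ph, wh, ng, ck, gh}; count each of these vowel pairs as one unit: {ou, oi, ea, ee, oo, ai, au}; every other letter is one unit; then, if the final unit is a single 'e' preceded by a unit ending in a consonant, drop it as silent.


Word: "butter" (6 letters)
Left-to-right scan:
  [1] 'b' (letter)
  [2] 'u' (letter)
  [3] 't' (letter)
  [4] 't' (letter)
  [5] 'e' (letter)
  [6] 'r' (letter)
Units from scan: 6
Sound units = 6 units


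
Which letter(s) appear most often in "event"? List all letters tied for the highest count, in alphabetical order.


Word: "event"
Letter counts:
  'e': 2
  'n': 1
  't': 1
  'v': 1
Maximum count = 2
Most frequent = 'e' (2 times each)


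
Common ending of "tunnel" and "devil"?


Word 1: "tunnel"
Word 2: "devil"
Comparing from end:
  Pos -1: 'l' == 'l'
  Pos -2: 'e' != 'i' (stop)
LCS = "l" (length 1)


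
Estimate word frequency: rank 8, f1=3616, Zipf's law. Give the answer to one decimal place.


Zipf's law: f(r) = f(1) / r
f(1) = 3616
f(8) = 3616 / 8
= 452.0 occurrences


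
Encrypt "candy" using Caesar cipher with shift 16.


Word: "candy"
Shift: 16
Each letter → (letter + shift) mod 26:
  'c' (2) + 16 = 18 → 's'
  'a' (0) + 16 = 16 → 'q'
  'n' (13) + 16 = 3 → 'd'
  'd' (3) + 16 = 19 → 't'
  'y' (24) + 16 = 14 → 'o'
Result = "sqdto"


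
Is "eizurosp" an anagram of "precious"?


Word 1: "precious" → sorted: ceioprsu
Word 2: "eizurosp" → sorted: eioprsuz
Same letters? ceioprsu != eioprsuz
Anagram = No


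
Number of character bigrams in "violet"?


Word: "violet" (length 6)
Number of 2-grams = length - 2 + 1 = 6 - 2 + 1
= 5


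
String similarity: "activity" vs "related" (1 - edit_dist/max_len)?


Word 1: "activity" (length 8)
Word 2: "related" (length 7)
One optimal edit sequence:
  1. delete 'a'  (+1)
  2. substitute 'c' -> 'r'  (+1)
  3. substitute 't' -> 'e'  (+1)
  4. substitute 'i' -> 'l'  (+1)
  5. substitute 'v' -> 'a'  (+1)
  6. substitute 'i' -> 't'  (+1)
  7. substitute 't' -> 'e'  (+1)
  8. substitute 'y' -> 'd'  (+1)
Edit distance = 8
Max length = max(8, 7) = 8
Similarity = 1 - 8/8
= 0.0000


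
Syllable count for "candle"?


Word: "candle"
Syllable breakdown: can | dle
Counting: 2 parts
= 2 syllables


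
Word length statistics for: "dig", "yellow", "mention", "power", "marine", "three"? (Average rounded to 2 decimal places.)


Lengths: "dig"=3, "yellow"=6, "mention"=7, "power"=5, "marine"=6, "three"=5
Sum = 32, Count = 6
Average = 32/6 = 5.33
= avg=5.33, min=3, max=7


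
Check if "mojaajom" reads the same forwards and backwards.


Word: "mojaajom"
Reversed: "mojaajom"
Forward == Backward? mojaajom == mojaajom
Palindrome = Yes


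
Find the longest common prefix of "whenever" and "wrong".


Word 1: "whenever"
Word 2: "wrong"
Comparing from start:
  Pos 0: 'w' == 'w'
  Pos 1: 'h' != 'r' (stop)
LCP = "w" (length 1)


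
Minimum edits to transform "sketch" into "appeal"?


Word 1: "sketch" (length 6)
Word 2: "appeal" (length 6)
One optimal edit sequence (insert/delete/substitute each cost 1):
  1. substitute 's' -> 'a'  (+1)
  2. substitute 'k' -> 'p'  (+1)
  3. substitute 'e' -> 'p'  (+1)
  4. substitute 't' -> 'e'  (+1)
  5. substitute 'c' -> 'a'  (+1)
  6. substitute 'h' -> 'l'  (+1)
Total edit operations: 6
Edit distance = 6


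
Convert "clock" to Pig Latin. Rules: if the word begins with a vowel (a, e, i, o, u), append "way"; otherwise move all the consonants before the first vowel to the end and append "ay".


Word: "clock"
Starts with consonant(s) → move to end, add 'ay'
Consonant cluster: "cl"
Pig Latin = "ockclay"


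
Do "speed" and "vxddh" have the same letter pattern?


Pattern of "speed": [0, 1, 2, 2, 3]
Pattern of "vxddh": [0, 1, 2, 2, 3]
Patterns match
Same pattern = Yes


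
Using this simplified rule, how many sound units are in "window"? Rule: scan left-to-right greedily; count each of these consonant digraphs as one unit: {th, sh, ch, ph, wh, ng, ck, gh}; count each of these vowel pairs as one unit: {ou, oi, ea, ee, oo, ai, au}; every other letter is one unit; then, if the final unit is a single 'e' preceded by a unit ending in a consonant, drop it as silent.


Word: "window" (6 letters)
Left-to-right scan:
  [1] 'w' (letter)
  [2] 'i' (letter)
  [3] 'n' (letter)
  [4] 'd' (letter)
  [5] 'o' (letter)
  [6] 'w' (letter)
Units from scan: 6
Sound units = 6 units


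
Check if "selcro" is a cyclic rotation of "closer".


Word: "closer", Candidate: "selcro"
Method: check if candidate is substring of word+word
"closercloser" contains "selcro"? No
Is rotation = No


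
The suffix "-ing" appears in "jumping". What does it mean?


Suffix: -ing
Example: jumping (jump + -ing)
Meaning = present participle


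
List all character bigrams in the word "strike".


Word: "strike" (length 6)
Number of bigrams = 6 - 2 + 1 = 5
  Position 0: "st"
  Position 1: "tr"
  Position 2: "ri"
  Position 3: "ik"
  Position 4: "ke"
Bigrams = "st", "tr", "ri", "ik", "ke"


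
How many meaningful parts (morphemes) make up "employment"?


Word: "employment"
Morphemes: employ | -ment
Each morpheme carries meaning
= 2 morphemes


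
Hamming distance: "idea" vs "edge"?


Comparing character by character (same length = 4):
  Pos 0: 'i' vs 'e' !=
  Pos 1: 'd' vs 'd' =
  Pos 2: 'e' vs 'g' !=
  Pos 3: 'a' vs 'e' !=
Hamming distance = 3


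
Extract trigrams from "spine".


Word: "spine" (length 5)
Number of trigrams = 5 - 3 + 1 = 3
  Position 0: "spi"
  Position 1: "pin"
  Position 2: "ine"
Trigrams = "spi", "pin", "ine"


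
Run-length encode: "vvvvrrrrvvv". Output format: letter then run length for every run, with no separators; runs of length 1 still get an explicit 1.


String: "vvvvrrrrvvv"
Scanning for consecutive runs:
  'v' x 4
  'r' x 4
  'v' x 3
RLE = "v4r4v3"


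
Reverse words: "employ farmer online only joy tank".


Original: "employ farmer online only joy tank"
Words (1..n): employ | farmer | online | only | joy | tank
Reversed (n..1): tank | joy | only | online | farmer | employ
Result = "tank joy only online farmer employ"


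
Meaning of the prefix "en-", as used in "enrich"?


Prefix: en-
Example: enrich (en- + rich)
Meaning = cause to / put into


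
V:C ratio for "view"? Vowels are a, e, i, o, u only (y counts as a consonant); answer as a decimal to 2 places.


Word: "view"
Vowels (a,e,i,o,u): 2
Consonants: 2
Ratio = 2/2
= 1.00


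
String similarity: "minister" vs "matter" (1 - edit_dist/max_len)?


Word 1: "minister" (length 8)
Word 2: "matter" (length 6)
One optimal edit sequence:
  1. keep 'm'
  2. delete 'i'  (+1)
  3. delete 'n'  (+1)
  4. substitute 'i' -> 'a'  (+1)
  5. substitute 's' -> 't'  (+1)
  6. keep 't'
  7. keep 'e'
  8. keep 'r'
Edit distance = 4
Max length = max(8, 6) = 8
Similarity = 1 - 4/8
= 0.5000


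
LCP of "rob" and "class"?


Word 1: "rob"
Word 2: "class"
Comparing from start:
  Pos 0: 'r' != 'c' (stop)
LCP = "" (length 0)


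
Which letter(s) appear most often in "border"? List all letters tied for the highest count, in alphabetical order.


Word: "border"
Letter counts:
  'b': 1
  'd': 1
  'e': 1
  'o': 1
  'r': 2
Maximum count = 2
Most frequent = 'r' (2 times each)


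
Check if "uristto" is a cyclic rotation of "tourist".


Word: "tourist", Candidate: "uristto"
Method: check if candidate is substring of word+word
"touristtourist" contains "uristto"? Yes
Is rotation = Yes


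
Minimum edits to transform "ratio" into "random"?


Word 1: "ratio" (length 5)
Word 2: "random" (length 6)
One optimal edit sequence (insert/delete/substitute each cost 1):
  1. keep 'r'
  2. keep 'a'
  3. substitute 't' -> 'n'  (+1)
  4. substitute 'i' -> 'd'  (+1)
  5. keep 'o'
  6. insert 'm'  (+1)
Total edit operations: 3
Edit distance = 3


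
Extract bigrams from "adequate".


Word: "adequate" (length 8)
Number of bigrams = 8 - 2 + 1 = 7
  Position 0: "ad"
  Position 1: "de"
  Position 2: "eq"
  Position 3: "qu"
  Position 4: "ua"
  Position 5: "at"
  Position 6: "te"
Bigrams = "ad", "de", "eq", "qu", "ua", "at", "te"


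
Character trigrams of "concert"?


Word: "concert" (length 7)
Number of trigrams = 7 - 3 + 1 = 5
  Position 0: "con"
  Position 1: "onc"
  Position 2: "nce"
  Position 3: "cer"
  Position 4: "ert"
Trigrams = "con", "onc", "nce", "cer", "ert"


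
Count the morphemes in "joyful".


Word: "joyful"
Morphemes: joy + -ful
Each morpheme carries meaning
= 2 morphemes


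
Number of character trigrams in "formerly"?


Word: "formerly" (length 8)
Number of 3-grams = length - 3 + 1 = 8 - 3 + 1
= 6


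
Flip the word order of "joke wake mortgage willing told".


Original: "joke wake mortgage willing told"
Words (1..n): joke | wake | mortgage | willing | told
Reversed (n..1): told | willing | mortgage | wake | joke
Result = "told willing mortgage wake joke"


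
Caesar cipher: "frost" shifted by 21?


Word: "frost"
Shift: 21
Each letter → (letter + shift) mod 26:
  'f' (5) + 21 = 0 → 'a'
  'r' (17) + 21 = 12 → 'm'
  'o' (14) + 21 = 9 → 'j'
  's' (18) + 21 = 13 → 'n'
  't' (19) + 21 = 14 → 'o'
Result = "amjno"


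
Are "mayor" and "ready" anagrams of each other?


Word 1: "mayor" → sorted: amory
Word 2: "ready" → sorted: adery
Same letters? amory != adery
Anagram = No


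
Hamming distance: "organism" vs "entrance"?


Comparing character by character (same length = 8):
  Pos 0: 'o' vs 'e' !=
  Pos 1: 'r' vs 'n' !=
  Pos 2: 'g' vs 't' !=
  Pos 3: 'a' vs 'r' !=
  Pos 4: 'n' vs 'a' !=
  Pos 5: 'i' vs 'n' !=
  Pos 6: 's' vs 'c' !=
  Pos 7: 'm' vs 'e' !=
Hamming distance = 8


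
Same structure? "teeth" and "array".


Pattern of "teeth": [0, 1, 1, 0, 2]
Pattern of "array": [0, 1, 1, 0, 2]
Patterns match
Same pattern = Yes


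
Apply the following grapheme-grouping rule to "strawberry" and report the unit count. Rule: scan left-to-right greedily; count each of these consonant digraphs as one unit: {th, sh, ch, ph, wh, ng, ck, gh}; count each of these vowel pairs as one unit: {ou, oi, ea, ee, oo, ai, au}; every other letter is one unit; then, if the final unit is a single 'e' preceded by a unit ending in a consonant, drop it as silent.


Word: "strawberry" (10 letters)
Left-to-right scan:
  [1] 's' (letter)
  [2] 't' (letter)
  [3] 'r' (letter)
  [4] 'a' (letter)
  [5] 'w' (letter)
  [6] 'b' (letter)
  [7] 'e' (letter)
  [8] 'r' (letter)
  [9] 'r' (letter)
  [10] 'y' (letter)
Units from scan: 10
Sound units = 10 units


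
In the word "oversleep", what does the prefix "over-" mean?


Prefix: over-
As in: oversleep -> over- + sleep
Meaning = excessive


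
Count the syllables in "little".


Word: "little"
Syllable breakdown: lit / tle
Counting: 2 parts
= 2 syllables


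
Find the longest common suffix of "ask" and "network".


Word 1: "ask"
Word 2: "network"
Comparing from end:
  Pos -1: 'k' == 'k'
  Pos -2: 's' != 'r' (stop)
LCS = "k" (length 1)


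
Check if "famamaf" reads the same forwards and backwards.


Word: "famamaf"
Reversed: "famamaf"
Forward == Backward? famamaf == famamaf
Palindrome = Yes


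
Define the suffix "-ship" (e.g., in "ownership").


Suffix: -ship
Example: ownership (owner + -ship)
Meaning = state / position


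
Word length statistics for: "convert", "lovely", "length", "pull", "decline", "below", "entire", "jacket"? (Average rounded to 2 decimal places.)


Lengths: "convert"=7, "lovely"=6, "length"=6, "pull"=4, "decline"=7, "below"=5, "entire"=6, "jacket"=6
Sum = 47, Count = 8
Average = 47/8 = 5.88
= avg=5.88, min=4, max=7


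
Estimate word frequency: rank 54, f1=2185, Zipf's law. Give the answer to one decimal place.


Zipf's law: f(r) = f(1) / r
f(1) = 2185
f(54) = 2185 / 54
= 40.5 occurrences


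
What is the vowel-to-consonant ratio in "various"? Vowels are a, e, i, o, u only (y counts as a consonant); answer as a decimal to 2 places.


Word: "various"
Vowels (a,e,i,o,u): 4
Consonants: 3
Ratio = 4/3
= 1.33


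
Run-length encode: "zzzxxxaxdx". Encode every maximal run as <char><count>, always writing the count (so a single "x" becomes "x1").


String: "zzzxxxaxdx"
Scanning for consecutive runs:
  'z' x 3
  'x' x 3
  'a' x 1
  'x' x 1
  'd' x 1
  'x' x 1
RLE = "z3x3a1x1d1x1"


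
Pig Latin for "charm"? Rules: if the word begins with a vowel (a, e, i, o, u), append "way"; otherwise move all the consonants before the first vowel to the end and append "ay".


Word: "charm"
Starts with consonant(s) → move to end, add 'ay'
Consonant cluster: "ch"
Pig Latin = "armchay"


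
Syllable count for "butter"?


Word: "butter"
Syllable breakdown: but-ter
Counting: 2 parts
= 2 syllables


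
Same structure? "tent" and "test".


Pattern of "tent": [0, 1, 2, 0]
Pattern of "test": [0, 1, 2, 0]
Patterns match
Same pattern = Yes


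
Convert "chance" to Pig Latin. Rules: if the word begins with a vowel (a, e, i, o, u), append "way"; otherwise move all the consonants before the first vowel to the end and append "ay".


Word: "chance"
Starts with consonant(s) → move to end, add 'ay'
Consonant cluster: "ch"
Pig Latin = "ancechay"


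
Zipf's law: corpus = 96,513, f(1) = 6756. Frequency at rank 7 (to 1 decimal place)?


Zipf's law: f(r) = f(1) / r
f(1) = 6756
f(7) = 6756 / 7
= 965.1 occurrences


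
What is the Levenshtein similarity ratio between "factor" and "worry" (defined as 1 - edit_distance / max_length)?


Word 1: "factor" (length 6)
Word 2: "worry" (length 5)
One optimal edit sequence:
  1. delete 'f'  (+1)
  2. substitute 'a' -> 'w'  (+1)
  3. substitute 'c' -> 'o'  (+1)
  4. substitute 't' -> 'r'  (+1)
  5. substitute 'o' -> 'r'  (+1)
  6. substitute 'r' -> 'y'  (+1)
Edit distance = 6
Max length = max(6, 5) = 6
Similarity = 1 - 6/6
= 0.0000


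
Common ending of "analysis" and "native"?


Word 1: "analysis"
Word 2: "native"
Comparing from end:
  Pos -1: 's' != 'e' (stop)
LCS = "" (length 0)


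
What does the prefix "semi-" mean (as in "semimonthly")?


Prefix: semi-
Example: semimonthly = semi- + monthly
Meaning = half


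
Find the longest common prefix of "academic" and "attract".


Word 1: "academic"
Word 2: "attract"
Comparing from start:
  Pos 0: 'a' == 'a'
  Pos 1: 'c' != 't' (stop)
LCP = "a" (length 1)


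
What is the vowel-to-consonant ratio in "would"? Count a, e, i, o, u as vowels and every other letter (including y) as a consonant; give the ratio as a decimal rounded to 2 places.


Word: "would"
Vowels (a,e,i,o,u): 2
Consonants: 3
Ratio = 2/3
= 0.67


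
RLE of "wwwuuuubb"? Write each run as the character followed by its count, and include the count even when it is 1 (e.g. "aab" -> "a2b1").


String: "wwwuuuubb"
Scanning for consecutive runs:
  'w' x 3
  'u' x 4
  'b' x 2
RLE = "w3u4b2"


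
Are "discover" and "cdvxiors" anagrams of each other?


Word 1: "discover" → sorted: cdeiorsv
Word 2: "cdvxiors" → sorted: cdiorsvx
Same letters? cdeiorsv != cdiorsvx
Anagram = No


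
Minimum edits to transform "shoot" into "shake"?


Word 1: "shoot" (length 5)
Word 2: "shake" (length 5)
One optimal edit sequence (insert/delete/substitute each cost 1):
  1. keep 's'
  2. keep 'h'
  3. substitute 'o' -> 'a'  (+1)
  4. substitute 'o' -> 'k'  (+1)
  5. substitute 't' -> 'e'  (+1)
Total edit operations: 3
Edit distance = 3


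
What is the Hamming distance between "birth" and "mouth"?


Comparing character by character (same length = 5):
  Pos 0: 'b' vs 'm' !=
  Pos 1: 'i' vs 'o' !=
  Pos 2: 'r' vs 'u' !=
  Pos 3: 't' vs 't' =
  Pos 4: 'h' vs 'h' =
Hamming distance = 3


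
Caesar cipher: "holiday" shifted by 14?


Word: "holiday"
Shift: 14
Each letter → (letter + shift) mod 26:
  'h' (7) + 14 = 21 → 'v'
  'o' (14) + 14 = 2 → 'c'
  'l' (11) + 14 = 25 → 'z'
  'i' (8) + 14 = 22 → 'w'
  'd' (3) + 14 = 17 → 'r'
  'a' (0) + 14 = 14 → 'o'
  'y' (24) + 14 = 12 → 'm'
Result = "vczwrom"


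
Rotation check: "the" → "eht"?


Word: "the", Candidate: "eht"
Method: check if candidate is substring of word+word
"thethe" contains "eht"? No
Is rotation = No


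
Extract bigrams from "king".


Word: "king" (length 4)
Number of bigrams = 4 - 2 + 1 = 3
  Position 0: "ki"
  Position 1: "in"
  Position 2: "ng"
Bigrams = "ki", "in", "ng"


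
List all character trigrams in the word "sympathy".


Word: "sympathy" (length 8)
Number of trigrams = 8 - 3 + 1 = 6
  Position 0: "sym"
  Position 1: "ymp"
  Position 2: "mpa"
  Position 3: "pat"
  Position 4: "ath"
  Position 5: "thy"
Trigrams = "sym", "ymp", "mpa", "pat", "ath", "thy"


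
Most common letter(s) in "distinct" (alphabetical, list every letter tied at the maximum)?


Word: "distinct"
Letter counts:
  'c': 1
  'd': 1
  'i': 2
  'n': 1
  's': 1
  't': 2
Maximum count = 2
Most frequent = 'i', 't' (2 times each)


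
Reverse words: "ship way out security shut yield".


Original: "ship way out security shut yield"
Words (1..n): ship | way | out | security | shut | yield
Reversed (n..1): yield | shut | security | out | way | ship
Result = "yield shut security out way ship"


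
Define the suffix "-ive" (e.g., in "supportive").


Suffix: -ive
As in: supportive -> support + -ive
Meaning = tending to


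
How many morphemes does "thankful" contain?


Word: "thankful"
Morphemes: thank + -ful
Each morpheme carries meaning
= 2 morphemes


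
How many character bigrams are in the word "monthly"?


Word: "monthly" (length 7)
Number of 2-grams = length - 2 + 1 = 7 - 2 + 1
= 6


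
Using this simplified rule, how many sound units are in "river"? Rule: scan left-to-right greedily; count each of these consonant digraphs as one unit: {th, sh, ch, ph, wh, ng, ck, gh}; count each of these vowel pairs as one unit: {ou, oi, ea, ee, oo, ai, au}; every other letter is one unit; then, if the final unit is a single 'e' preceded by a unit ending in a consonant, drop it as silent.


Word: "river" (5 letters)
Left-to-right scan:
  1. 'r' (letter)
  2. 'i' (letter)
  3. 'v' (letter)
  4. 'e' (letter)
  5. 'r' (letter)
Units from scan: 5
Sound units = 5 units


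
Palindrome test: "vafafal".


Word: "vafafal"
Reversed: "lafafav"
Forward == Backward? vafafal != lafafav
Palindrome = No


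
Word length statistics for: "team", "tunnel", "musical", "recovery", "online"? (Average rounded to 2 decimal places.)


Lengths: "team"=4, "tunnel"=6, "musical"=7, "recovery"=8, "online"=6
Sum = 31, Count = 5
Average = 31/5 = 6.20
= avg=6.20, min=4, max=8


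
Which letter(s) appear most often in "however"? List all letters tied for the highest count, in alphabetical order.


Word: "however"
Letter counts:
  'e': 2
  'h': 1
  'o': 1
  'r': 1
  'v': 1
  'w': 1
Maximum count = 2
Most frequent = 'e' (2 times each)


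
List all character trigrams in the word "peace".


Word: "peace" (length 5)
Number of trigrams = 5 - 3 + 1 = 3
  Position 0: "pea"
  Position 1: "eac"
  Position 2: "ace"
Trigrams = "pea", "eac", "ace"


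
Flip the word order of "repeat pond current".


Original: "repeat pond current"
Words (1..n): repeat | pond | current
Reversed (n..1): current | pond | repeat
Result = "current pond repeat"


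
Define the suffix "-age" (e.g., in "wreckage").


Suffix: -age
Example: wreckage = wreck + -age
Meaning = result / collection


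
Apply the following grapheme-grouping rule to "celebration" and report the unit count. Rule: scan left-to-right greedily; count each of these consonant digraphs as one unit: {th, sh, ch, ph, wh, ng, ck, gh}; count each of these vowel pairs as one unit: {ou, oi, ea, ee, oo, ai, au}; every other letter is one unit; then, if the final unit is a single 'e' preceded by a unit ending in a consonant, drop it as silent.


Word: "celebration" (11 letters)
Left-to-right scan:
  [1] 'c' (letter)
  [2] 'e' (letter)
  [3] 'l' (letter)
  [4] 'e' (letter)
  [5] 'b' (letter)
  [6] 'r' (letter)
  [7] 'a' (letter)
  [8] 't' (letter)
  [9] 'i' (letter)
  [10] 'o' (letter)
  [11] 'n' (letter)
Units from scan: 11
Sound units = 11 units


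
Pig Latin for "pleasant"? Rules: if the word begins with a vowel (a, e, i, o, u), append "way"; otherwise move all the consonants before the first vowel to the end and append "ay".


Word: "pleasant"
Starts with consonant(s) → move to end, add 'ay'
Consonant cluster: "pl"
Pig Latin = "easantplay"


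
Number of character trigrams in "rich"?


Word: "rich" (length 4)
Number of 3-grams = length - 3 + 1 = 4 - 3 + 1
= 2


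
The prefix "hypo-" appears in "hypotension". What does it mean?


Prefix: hypo-
As in: hypotension -> hypo- + tension
Meaning = under / below normal


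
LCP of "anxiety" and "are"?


Word 1: "anxiety"
Word 2: "are"
Comparing from start:
  Pos 0: 'a' == 'a'
  Pos 1: 'n' != 'r' (stop)
LCP = "a" (length 1)


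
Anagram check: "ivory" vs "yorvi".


Word 1: "ivory" → sorted: iorvy
Word 2: "yorvi" → sorted: iorvy
Same letters? iorvy == iorvy
Anagram = Yes


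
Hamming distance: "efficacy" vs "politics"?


Comparing character by character (same length = 8):
  Pos 0: 'e' vs 'p' !=
  Pos 1: 'f' vs 'o' !=
  Pos 2: 'f' vs 'l' !=
  Pos 3: 'i' vs 'i' =
  Pos 4: 'c' vs 't' !=
  Pos 5: 'a' vs 'i' !=
  Pos 6: 'c' vs 'c' =
  Pos 7: 'y' vs 's' !=
Hamming distance = 6


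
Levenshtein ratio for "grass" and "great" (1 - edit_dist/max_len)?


Word 1: "grass" (length 5)
Word 2: "great" (length 5)
One optimal edit sequence:
  1. keep 'g'
  2. keep 'r'
  3. substitute 'a' -> 'e'  (+1)
  4. substitute 's' -> 'a'  (+1)
  5. substitute 's' -> 't'  (+1)
Edit distance = 3
Max length = max(5, 5) = 5
Similarity = 1 - 3/5
= 0.4000


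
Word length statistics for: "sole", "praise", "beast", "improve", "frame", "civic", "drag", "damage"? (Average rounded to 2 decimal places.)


Lengths: "sole"=4, "praise"=6, "beast"=5, "improve"=7, "frame"=5, "civic"=5, "drag"=4, "damage"=6
Sum = 42, Count = 8
Average = 42/8 = 5.25
= avg=5.25, min=4, max=7


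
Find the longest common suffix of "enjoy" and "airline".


Word 1: "enjoy"
Word 2: "airline"
Comparing from end:
  Pos -1: 'y' != 'e' (stop)
LCS = "" (length 0)


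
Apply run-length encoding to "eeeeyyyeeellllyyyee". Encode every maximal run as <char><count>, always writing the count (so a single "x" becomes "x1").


String: "eeeeyyyeeellllyyyee"
Scanning for consecutive runs:
  'e' x 4
  'y' x 3
  'e' x 3
  'l' x 4
  'y' x 3
  'e' x 2
RLE = "e4y3e3l4y3e2"


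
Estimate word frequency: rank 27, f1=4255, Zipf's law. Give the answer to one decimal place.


Zipf's law: f(r) = f(1) / r
f(1) = 4255
f(27) = 4255 / 27
= 157.6 occurrences


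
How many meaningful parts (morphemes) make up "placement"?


Word: "placement"
Morphemes: place + -ment
Each morpheme carries meaning
= 2 morphemes


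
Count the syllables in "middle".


Word: "middle"
Syllable breakdown: mid-dle
Counting: 2 parts
= 2 syllables


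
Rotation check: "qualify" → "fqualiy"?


Word: "qualify", Candidate: "fqualiy"
Method: check if candidate is substring of word+word
"qualifyqualify" contains "fqualiy"? No
Is rotation = No


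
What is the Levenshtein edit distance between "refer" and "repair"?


Word 1: "refer" (length 5)
Word 2: "repair" (length 6)
One optimal edit sequence (insert/delete/substitute each cost 1):
  1. keep 'r'
  2. keep 'e'
  3. insert 'p'  (+1)
  4. substitute 'f' -> 'a'  (+1)
  5. substitute 'e' -> 'i'  (+1)
  6. keep 'r'
Total edit operations: 3
Edit distance = 3


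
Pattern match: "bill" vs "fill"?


Pattern of "bill": [0, 1, 2, 2]
Pattern of "fill": [0, 1, 2, 2]
Patterns match
Same pattern = Yes


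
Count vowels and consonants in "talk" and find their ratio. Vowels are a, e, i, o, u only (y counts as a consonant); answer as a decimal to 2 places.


Word: "talk"
Vowels (a,e,i,o,u): 1
Consonants: 3
Ratio = 1/3
= 0.33


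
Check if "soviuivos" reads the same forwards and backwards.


Word: "soviuivos"
Reversed: "soviuivos"
Forward == Backward? soviuivos == soviuivos
Palindrome = Yes


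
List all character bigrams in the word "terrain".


Word: "terrain" (length 7)
Number of bigrams = 7 - 2 + 1 = 6
  Position 0: "te"
  Position 1: "er"
  Position 2: "rr"
  Position 3: "ra"
  Position 4: "ai"
  Position 5: "in"
Bigrams = "te", "er", "rr", "ra", "ai", "in"


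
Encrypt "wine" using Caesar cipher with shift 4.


Word: "wine"
Shift: 4
Each letter → (letter + shift) mod 26:
  'w' (22) + 4 = 0 → 'a'
  'i' (8) + 4 = 12 → 'm'
  'n' (13) + 4 = 17 → 'r'
  'e' (4) + 4 = 8 → 'i'
Result = "amri"


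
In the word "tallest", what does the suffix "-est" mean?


Suffix: -est
As in: tallest -> tall + -est
Meaning = most


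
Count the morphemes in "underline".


Word: "underline"
Morphemes: under- | line
Each morpheme carries meaning
= 2 morphemes


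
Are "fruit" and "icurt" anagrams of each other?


Word 1: "fruit" → sorted: firtu
Word 2: "icurt" → sorted: cirtu
Same letters? firtu != cirtu
Anagram = No


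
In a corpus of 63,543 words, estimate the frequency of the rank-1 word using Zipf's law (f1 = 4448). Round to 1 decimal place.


Zipf's law: f(r) = f(1) / r
f(1) = 4448
f(1) = 4448 / 1
= 4448.0 occurrences


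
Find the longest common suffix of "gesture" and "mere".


Word 1: "gesture"
Word 2: "mere"
Comparing from end:
  Pos -1: 'e' == 'e'
  Pos -2: 'r' == 'r'
  Pos -3: 'u' != 'e' (stop)
LCS = "re" (length 2)


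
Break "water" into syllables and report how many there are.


Word: "water"
Syllable breakdown: wa · ter
Counting: 2 parts
= 2 syllables


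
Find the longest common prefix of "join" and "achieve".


Word 1: "join"
Word 2: "achieve"
Comparing from start:
  Pos 0: 'j' != 'a' (stop)
LCP = "" (length 0)


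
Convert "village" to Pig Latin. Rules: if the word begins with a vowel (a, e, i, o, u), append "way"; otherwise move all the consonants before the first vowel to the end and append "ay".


Word: "village"
Starts with consonant(s) → move to end, add 'ay'
Consonant cluster: "v"
Pig Latin = "illagevay"


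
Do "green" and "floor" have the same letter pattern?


Pattern of "green": [0, 1, 2, 2, 3]
Pattern of "floor": [0, 1, 2, 2, 3]
Patterns match
Same pattern = Yes


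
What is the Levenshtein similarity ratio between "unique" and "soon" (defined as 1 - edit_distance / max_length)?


Word 1: "unique" (length 6)
Word 2: "soon" (length 4)
One optimal edit sequence:
  1. delete 'u'  (+1)
  2. delete 'n'  (+1)
  3. substitute 'i' -> 's'  (+1)
  4. substitute 'q' -> 'o'  (+1)
  5. substitute 'u' -> 'o'  (+1)
  6. substitute 'e' -> 'n'  (+1)
Edit distance = 6
Max length = max(6, 4) = 6
Similarity = 1 - 6/6
= 0.0000


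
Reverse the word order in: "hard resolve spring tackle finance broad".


Original: "hard resolve spring tackle finance broad"
Words (1..n): hard | resolve | spring | tackle | finance | broad
Reversed (n..1): broad | finance | tackle | spring | resolve | hard
Result = "broad finance tackle spring resolve hard"


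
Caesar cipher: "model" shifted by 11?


Word: "model"
Shift: 11
Each letter → (letter + shift) mod 26:
  'm' (12) + 11 = 23 → 'x'
  'o' (14) + 11 = 25 → 'z'
  'd' (3) + 11 = 14 → 'o'
  'e' (4) + 11 = 15 → 'p'
  'l' (11) + 11 = 22 → 'w'
Result = "xzopw"


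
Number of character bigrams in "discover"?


Word: "discover" (length 8)
Number of 2-grams = length - 2 + 1 = 8 - 2 + 1
= 7


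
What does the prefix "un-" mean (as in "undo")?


Prefix: un-
As in: undo -> un- + do
Meaning = not / reverse


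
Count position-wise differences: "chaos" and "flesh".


Comparing character by character (same length = 5):
  Pos 0: 'c' vs 'f' !=
  Pos 1: 'h' vs 'l' !=
  Pos 2: 'a' vs 'e' !=
  Pos 3: 'o' vs 's' !=
  Pos 4: 's' vs 'h' !=
Hamming distance = 5


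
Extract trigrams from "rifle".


Word: "rifle" (length 5)
Number of trigrams = 5 - 3 + 1 = 3
  Position 0: "rif"
  Position 1: "ifl"
  Position 2: "fle"
Trigrams = "rif", "ifl", "fle"


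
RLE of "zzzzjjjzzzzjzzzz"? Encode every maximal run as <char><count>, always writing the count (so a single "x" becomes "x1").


String: "zzzzjjjzzzzjzzzz"
Scanning for consecutive runs:
  'z' x 4
  'j' x 3
  'z' x 4
  'j' x 1
  'z' x 4
RLE = "z4j3z4j1z4"


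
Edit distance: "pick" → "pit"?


Word 1: "pick" (length 4)
Word 2: "pit" (length 3)
One optimal edit sequence (insert/delete/substitute each cost 1):
  1. keep 'p'
  2. keep 'i'
  3. delete 'c'  (+1)
  4. substitute 'k' -> 't'  (+1)
Total edit operations: 2
Edit distance = 2


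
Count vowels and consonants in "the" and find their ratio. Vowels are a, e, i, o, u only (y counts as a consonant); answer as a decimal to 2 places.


Word: "the"
Vowels (a,e,i,o,u): 1
Consonants: 2
Ratio = 1/2
= 0.50


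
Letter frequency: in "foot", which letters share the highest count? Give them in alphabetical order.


Word: "foot"
Letter counts:
  'f': 1
  'o': 2
  't': 1
Maximum count = 2
Most frequent = 'o' (2 times each)


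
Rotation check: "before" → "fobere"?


Word: "before", Candidate: "fobere"
Method: check if candidate is substring of word+word
"beforebefore" contains "fobere"? No
Is rotation = No


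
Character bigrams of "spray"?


Word: "spray" (length 5)
Number of bigrams = 5 - 2 + 1 = 4
  Position 0: "sp"
  Position 1: "pr"
  Position 2: "ra"
  Position 3: "ay"
Bigrams = "sp", "pr", "ra", "ay"


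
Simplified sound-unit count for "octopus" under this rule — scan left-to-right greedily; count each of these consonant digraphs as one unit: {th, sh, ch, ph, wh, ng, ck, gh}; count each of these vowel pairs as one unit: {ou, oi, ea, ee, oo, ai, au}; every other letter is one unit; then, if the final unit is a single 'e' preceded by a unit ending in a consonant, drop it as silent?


Word: "octopus" (7 letters)
Left-to-right scan:
  [1] 'o' (letter)
  [2] 'c' (letter)
  [3] 't' (letter)
  [4] 'o' (letter)
  [5] 'p' (letter)
  [6] 'u' (letter)
  [7] 's' (letter)
Units from scan: 7
Sound units = 7 units


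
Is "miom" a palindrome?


Word: "miom"
Reversed: "moim"
Forward == Backward? miom != moim
Palindrome = No


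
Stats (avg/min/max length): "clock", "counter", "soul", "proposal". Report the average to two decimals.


Lengths: "clock"=5, "counter"=7, "soul"=4, "proposal"=8
Sum = 24, Count = 4
Average = 24/4 = 6.00
= avg=6.00, min=4, max=8


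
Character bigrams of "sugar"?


Word: "sugar" (length 5)
Number of bigrams = 5 - 2 + 1 = 4
  Position 0: "su"
  Position 1: "ug"
  Position 2: "ga"
  Position 3: "ar"
Bigrams = "su", "ug", "ga", "ar"


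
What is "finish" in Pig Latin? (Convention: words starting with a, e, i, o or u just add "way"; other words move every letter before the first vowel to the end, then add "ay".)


Word: "finish"
Starts with consonant(s) → move to end, add 'ay'
Consonant cluster: "f"
Pig Latin = "inishfay"


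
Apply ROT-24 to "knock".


Word: "knock"
Shift: 24
Each letter → (letter + shift) mod 26:
  'k' (10) + 24 = 8 → 'i'
  'n' (13) + 24 = 11 → 'l'
  'o' (14) + 24 = 12 → 'm'
  'c' (2) + 24 = 0 → 'a'
  'k' (10) + 24 = 8 → 'i'
Result = "ilmai"


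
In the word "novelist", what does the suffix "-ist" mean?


Suffix: -ist
Example: novelist = novel + -ist
Meaning = one who practices


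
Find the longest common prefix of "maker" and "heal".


Word 1: "maker"
Word 2: "heal"
Comparing from start:
  Pos 0: 'm' != 'h' (stop)
LCP = "" (length 0)


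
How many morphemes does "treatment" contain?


Word: "treatment"
Morphemes: treat + -ment
Each morpheme carries meaning
= 2 morphemes


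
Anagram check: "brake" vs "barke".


Word 1: "brake" → sorted: abekr
Word 2: "barke" → sorted: abekr
Same letters? abekr == abekr
Anagram = Yes


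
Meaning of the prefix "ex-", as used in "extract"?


Prefix: ex-
Example: extract = ex- + tract
Meaning = out / former


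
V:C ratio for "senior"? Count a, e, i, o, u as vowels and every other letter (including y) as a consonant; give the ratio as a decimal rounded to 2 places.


Word: "senior"
Vowels (a,e,i,o,u): 3
Consonants: 3
Ratio = 3/3
= 1.00


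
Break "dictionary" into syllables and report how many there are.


Word: "dictionary"
Syllable breakdown: dic-tion-ar-y
Counting: 4 parts
= 4 syllables


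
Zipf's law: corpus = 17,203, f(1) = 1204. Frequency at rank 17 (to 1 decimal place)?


Zipf's law: f(r) = f(1) / r
f(1) = 1204
f(17) = 1204 / 17
= 70.8 occurrences


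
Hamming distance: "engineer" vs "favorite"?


Comparing character by character (same length = 8):
  Pos 0: 'e' vs 'f' !=
  Pos 1: 'n' vs 'a' !=
  Pos 2: 'g' vs 'v' !=
  Pos 3: 'i' vs 'o' !=
  Pos 4: 'n' vs 'r' !=
  Pos 5: 'e' vs 'i' !=
  Pos 6: 'e' vs 't' !=
  Pos 7: 'r' vs 'e' !=
Hamming distance = 8


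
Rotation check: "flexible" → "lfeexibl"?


Word: "flexible", Candidate: "lfeexibl"
Method: check if candidate is substring of word+word
"flexibleflexible" contains "lfeexibl"? No
Is rotation = No


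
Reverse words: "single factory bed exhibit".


Original: "single factory bed exhibit"
Words (1..n): single | factory | bed | exhibit
Reversed (n..1): exhibit | bed | factory | single
Result = "exhibit bed factory single"


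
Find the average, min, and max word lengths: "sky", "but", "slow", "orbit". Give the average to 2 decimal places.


Lengths: "sky"=3, "but"=3, "slow"=4, "orbit"=5
Sum = 15, Count = 4
Average = 15/4 = 3.75
= avg=3.75, min=3, max=5


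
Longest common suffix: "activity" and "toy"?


Word 1: "activity"
Word 2: "toy"
Comparing from end:
  Pos -1: 'y' == 'y'
  Pos -2: 't' != 'o' (stop)
LCS = "y" (length 1)


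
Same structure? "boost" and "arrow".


Pattern of "boost": [0, 1, 1, 2, 3]
Pattern of "arrow": [0, 1, 1, 2, 3]
Patterns match
Same pattern = Yes


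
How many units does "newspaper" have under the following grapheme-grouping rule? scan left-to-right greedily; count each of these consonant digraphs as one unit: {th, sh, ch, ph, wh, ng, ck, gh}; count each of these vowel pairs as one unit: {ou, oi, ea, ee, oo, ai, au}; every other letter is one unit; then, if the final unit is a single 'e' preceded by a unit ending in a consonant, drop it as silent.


Word: "newspaper" (9 letters)
Left-to-right scan:
  1. 'n' (letter)
  2. 'e' (letter)
  3. 'w' (letter)
  4. 's' (letter)
  5. 'p' (letter)
  6. 'a' (letter)
  7. 'p' (letter)
  8. 'e' (letter)
  9. 'r' (letter)
Units from scan: 9
Sound units = 9 units
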